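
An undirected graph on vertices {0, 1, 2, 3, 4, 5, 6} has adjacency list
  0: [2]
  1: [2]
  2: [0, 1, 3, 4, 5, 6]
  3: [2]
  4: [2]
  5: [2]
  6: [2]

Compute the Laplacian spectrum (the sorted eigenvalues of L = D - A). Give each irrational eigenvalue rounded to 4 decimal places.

[0, 1, 1, 1, 1, 1, 7]

Reading degrees in the order [0, 1, 2, 3, 4, 5, 6] gives [1, 1, 6, 1, 1, 1, 1]; set D = diag(1, 1, 6, 1, 1, 1, 1) and form L = D - A. The multiplicity of 0 as a Laplacian eigenvalue equals the number of connected components.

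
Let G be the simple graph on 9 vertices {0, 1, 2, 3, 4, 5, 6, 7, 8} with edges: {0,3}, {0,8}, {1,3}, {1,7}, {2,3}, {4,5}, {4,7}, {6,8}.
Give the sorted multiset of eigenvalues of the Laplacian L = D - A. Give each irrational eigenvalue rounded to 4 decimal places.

With the vertex order [0, 1, 2, 3, 4, 5, 6, 7, 8], the degrees are [2, 2, 1, 3, 2, 1, 1, 2, 2], giving D = diag(2, 2, 1, 3, 2, 1, 1, 2, 2) and L = D - A. Since every row of L sums to 0, the all-ones vector is in the kernel and 0 is an eigenvalue. The single zero eigenvalue shows the graph is connected. By the matrix-tree theorem the graph has (1/9) * product of the nonzero eigenvalues = 1 spanning tree.

[0, 0.1506, 0.4266, 1, 1.4229, 2.1724, 3, 3.4576, 4.3699]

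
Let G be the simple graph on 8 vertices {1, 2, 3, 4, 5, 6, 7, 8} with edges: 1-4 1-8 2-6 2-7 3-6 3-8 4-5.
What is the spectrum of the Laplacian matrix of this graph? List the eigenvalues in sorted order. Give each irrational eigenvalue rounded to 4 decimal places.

Each diagonal entry of L is the vertex degree and each off-diagonal entry is -1 where an edge is present, 0 otherwise; in the order [1, 2, 3, 4, 5, 6, 7, 8] the diagonal is [2, 2, 2, 2, 1, 2, 1, 2]. Since every row of L sums to 0, the all-ones vector is in the kernel and 0 is an eigenvalue. There is one zero in the spectrum, matching the 1 component.

[0, 0.1522, 0.5858, 1.2346, 2, 2.7654, 3.4142, 3.8478]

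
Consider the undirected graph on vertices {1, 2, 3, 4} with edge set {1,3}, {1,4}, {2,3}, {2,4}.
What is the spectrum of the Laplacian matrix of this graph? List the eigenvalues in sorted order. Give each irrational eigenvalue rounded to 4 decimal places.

[0, 2, 2, 4]

With the vertex order [1, 2, 3, 4], the degrees are [2, 2, 2, 2], giving D = diag(2, 2, 2, 2) and L = D - A. Diagonalising L (or applying a numerical eigensolver to the 4x4 matrix) gives the spectrum above. The largest eigenvalue, 4, is at most the vertex count 4.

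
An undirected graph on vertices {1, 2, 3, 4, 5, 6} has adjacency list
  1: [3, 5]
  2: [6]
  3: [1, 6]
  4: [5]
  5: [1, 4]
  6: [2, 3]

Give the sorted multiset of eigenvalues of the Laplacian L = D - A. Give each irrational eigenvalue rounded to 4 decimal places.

[0, 0.2679, 1, 2, 3, 3.7321]

Reading degrees in the order [1, 2, 3, 4, 5, 6] gives [2, 1, 2, 1, 2, 2]; set D = diag(2, 1, 2, 1, 2, 2) and form L = D - A. The multiplicity of 0 as a Laplacian eigenvalue equals the number of connected components. The eigenvalues sum to 10, which equals trace(L) = 2|E|.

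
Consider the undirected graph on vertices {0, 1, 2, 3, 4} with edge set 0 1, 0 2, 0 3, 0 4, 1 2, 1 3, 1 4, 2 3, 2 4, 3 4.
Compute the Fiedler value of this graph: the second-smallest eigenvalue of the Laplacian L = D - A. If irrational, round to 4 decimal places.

Each diagonal entry of L is the vertex degree and each off-diagonal entry is -1 where an edge is present, 0 otherwise; in the order [0, 1, 2, 3, 4] the diagonal is [4, 4, 4, 4, 4]. Computing the eigenvalues of L and sorting gives [0, 5, 5, 5, 5]. The Fiedler value lambda_2 = 5 is strictly positive, so the graph is connected. The eigenvalues sum to 20, which equals trace(L) = 2|E|.

5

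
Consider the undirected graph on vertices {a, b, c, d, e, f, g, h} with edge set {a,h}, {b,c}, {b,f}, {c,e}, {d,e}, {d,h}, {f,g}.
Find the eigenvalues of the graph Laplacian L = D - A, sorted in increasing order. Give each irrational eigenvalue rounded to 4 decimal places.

With the vertex order [a, b, c, d, e, f, g, h], the degrees are [1, 2, 2, 2, 2, 2, 1, 2], giving D = diag(1, 2, 2, 2, 2, 2, 1, 2) and L = D - A. Diagonalising L (or applying a numerical eigensolver to the 8x8 matrix) gives the spectrum above. The largest eigenvalue, 3.8478, is at most the vertex count 8. The eigenvalues sum to 14, which equals trace(L) = 2|E|.

[0, 0.1522, 0.5858, 1.2346, 2, 2.7654, 3.4142, 3.8478]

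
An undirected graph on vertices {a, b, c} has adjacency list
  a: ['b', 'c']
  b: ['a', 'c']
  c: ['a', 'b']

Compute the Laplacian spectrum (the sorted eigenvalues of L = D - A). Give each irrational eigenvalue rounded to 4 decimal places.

Reading degrees in the order [a, b, c] gives [2, 2, 2]; set D = diag(2, 2, 2) and form L = D - A. The multiplicity of 0 as a Laplacian eigenvalue equals the number of connected components. The single zero eigenvalue shows the graph is connected. The eigenvalues sum to 6, which equals trace(L) = 2|E|.

[0, 3, 3]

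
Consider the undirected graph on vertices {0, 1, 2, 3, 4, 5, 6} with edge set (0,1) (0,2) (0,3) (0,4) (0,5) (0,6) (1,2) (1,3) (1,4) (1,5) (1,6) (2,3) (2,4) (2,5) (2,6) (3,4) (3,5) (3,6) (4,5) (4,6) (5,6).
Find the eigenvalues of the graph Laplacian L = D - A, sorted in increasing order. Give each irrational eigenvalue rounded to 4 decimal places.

[0, 7, 7, 7, 7, 7, 7]

With the vertex order [0, 1, 2, 3, 4, 5, 6], the degrees are [6, 6, 6, 6, 6, 6, 6], giving D = diag(6, 6, 6, 6, 6, 6, 6) and L = D - A. L is symmetric positive semidefinite, so every eigenvalue is real and nonnegative. The single zero eigenvalue shows the graph is connected. By the matrix-tree theorem the graph has (1/7) * product of the nonzero eigenvalues = 16807 spanning trees.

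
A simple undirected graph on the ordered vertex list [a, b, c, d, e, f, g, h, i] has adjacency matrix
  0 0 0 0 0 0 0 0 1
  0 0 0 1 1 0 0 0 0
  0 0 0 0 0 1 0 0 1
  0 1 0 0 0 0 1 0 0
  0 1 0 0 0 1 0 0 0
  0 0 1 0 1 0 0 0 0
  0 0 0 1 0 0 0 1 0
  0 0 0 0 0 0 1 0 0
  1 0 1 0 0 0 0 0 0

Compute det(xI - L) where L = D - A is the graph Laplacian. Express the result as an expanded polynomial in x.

x^9 - 16x^8 + 105x^7 - 364x^6 + 715x^5 - 792x^4 + 462x^3 - 120x^2 + 9x

With the vertex order [a, b, c, d, e, f, g, h, i], the degrees are [1, 2, 2, 2, 2, 2, 2, 1, 2], giving D = diag(1, 2, 2, 2, 2, 2, 2, 1, 2) and L = D - A. L has integer entries, so p(x) = det(xI - L) has integer coefficients. Expanding the determinant yields x^9 - 16x^8 + 105x^7 - 364x^6 + 715x^5 - 792x^4 + 462x^3 - 120x^2 + 9x. The constant term is 0 because L is singular (the all-ones vector lies in its kernel).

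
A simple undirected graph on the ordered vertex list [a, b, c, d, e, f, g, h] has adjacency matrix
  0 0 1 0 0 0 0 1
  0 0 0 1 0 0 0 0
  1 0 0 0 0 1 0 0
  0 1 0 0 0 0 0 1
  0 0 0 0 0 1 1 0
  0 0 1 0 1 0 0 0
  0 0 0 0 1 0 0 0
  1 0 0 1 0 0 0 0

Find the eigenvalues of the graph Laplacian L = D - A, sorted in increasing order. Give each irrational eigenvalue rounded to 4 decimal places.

[0, 0.1522, 0.5858, 1.2346, 2, 2.7654, 3.4142, 3.8478]

With the vertex order [a, b, c, d, e, f, g, h], the degrees are [2, 1, 2, 2, 2, 2, 1, 2], giving D = diag(2, 1, 2, 2, 2, 2, 1, 2) and L = D - A. Since every row of L sums to 0, the all-ones vector is in the kernel and 0 is an eigenvalue. The largest eigenvalue, 3.8478, is at most the vertex count 8.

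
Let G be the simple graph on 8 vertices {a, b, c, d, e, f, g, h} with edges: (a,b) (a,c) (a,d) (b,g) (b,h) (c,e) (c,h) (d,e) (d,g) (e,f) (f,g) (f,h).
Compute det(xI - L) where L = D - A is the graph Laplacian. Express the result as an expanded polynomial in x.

Reading degrees in the order [a, b, c, d, e, f, g, h] gives [3, 3, 3, 3, 3, 3, 3, 3]; set D = diag(3, 3, 3, 3, 3, 3, 3, 3) and form L = D - A. L has integer entries, so p(x) = det(xI - L) has integer coefficients. Expanding the determinant yields x^8 - 24x^7 + 240x^6 - 1296x^5 + 4080x^4 - 7488x^3 + 7424x^2 - 3072x. The constant term is 0 because L is singular (the all-ones vector lies in its kernel).

x^8 - 24x^7 + 240x^6 - 1296x^5 + 4080x^4 - 7488x^3 + 7424x^2 - 3072x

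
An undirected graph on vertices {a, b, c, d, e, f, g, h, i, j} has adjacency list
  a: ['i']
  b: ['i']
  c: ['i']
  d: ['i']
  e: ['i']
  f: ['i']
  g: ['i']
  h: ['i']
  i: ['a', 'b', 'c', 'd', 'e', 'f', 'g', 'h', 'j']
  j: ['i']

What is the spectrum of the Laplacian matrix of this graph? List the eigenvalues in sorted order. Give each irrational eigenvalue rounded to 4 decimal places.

[0, 1, 1, 1, 1, 1, 1, 1, 1, 10]

With the vertex order [a, b, c, d, e, f, g, h, i, j], the degrees are [1, 1, 1, 1, 1, 1, 1, 1, 9, 1], giving D = diag(1, 1, 1, 1, 1, 1, 1, 1, 9, 1) and L = D - A. Diagonalising L (or applying a numerical eigensolver to the 10x10 matrix) gives the spectrum above. The single zero eigenvalue shows the graph is connected.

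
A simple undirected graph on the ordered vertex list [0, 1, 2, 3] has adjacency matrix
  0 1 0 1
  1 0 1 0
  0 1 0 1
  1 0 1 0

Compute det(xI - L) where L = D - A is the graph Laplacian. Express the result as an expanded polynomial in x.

x^4 - 8x^3 + 20x^2 - 16x

With the vertex order [0, 1, 2, 3], the degrees are [2, 2, 2, 2], giving D = diag(2, 2, 2, 2) and L = D - A. L has integer entries, so p(x) = det(xI - L) has integer coefficients. Expanding the determinant yields x^4 - 8x^3 + 20x^2 - 16x. Since p(0) = det(-L) = 0, x divides p(x). There is one zero in the spectrum, matching the 1 component. The largest eigenvalue, 4, is at most the vertex count 4.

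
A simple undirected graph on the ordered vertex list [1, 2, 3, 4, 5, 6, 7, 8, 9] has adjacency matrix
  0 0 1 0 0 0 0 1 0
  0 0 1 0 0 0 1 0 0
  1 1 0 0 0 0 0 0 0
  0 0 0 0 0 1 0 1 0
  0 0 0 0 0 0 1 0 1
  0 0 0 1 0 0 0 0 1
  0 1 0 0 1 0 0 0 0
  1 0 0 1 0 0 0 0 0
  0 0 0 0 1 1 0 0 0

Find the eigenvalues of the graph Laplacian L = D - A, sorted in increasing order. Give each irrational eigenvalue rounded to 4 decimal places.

[0, 0.4679, 0.4679, 1.6527, 1.6527, 3, 3, 3.8794, 3.8794]

Reading degrees in the order [1, 2, 3, 4, 5, 6, 7, 8, 9] gives [2, 2, 2, 2, 2, 2, 2, 2, 2]; set D = diag(2, 2, 2, 2, 2, 2, 2, 2, 2) and form L = D - A. Diagonalising L (or applying a numerical eigensolver to the 9x9 matrix) gives the spectrum above. The single zero eigenvalue shows the graph is connected.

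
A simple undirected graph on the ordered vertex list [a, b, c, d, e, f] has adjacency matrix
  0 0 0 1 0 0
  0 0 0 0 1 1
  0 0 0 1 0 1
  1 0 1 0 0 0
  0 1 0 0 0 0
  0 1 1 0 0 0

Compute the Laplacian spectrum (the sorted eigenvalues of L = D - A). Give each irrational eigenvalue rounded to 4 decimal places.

With the vertex order [a, b, c, d, e, f], the degrees are [1, 2, 2, 2, 1, 2], giving D = diag(1, 2, 2, 2, 1, 2) and L = D - A. The multiplicity of 0 as a Laplacian eigenvalue equals the number of connected components. The single zero eigenvalue shows the graph is connected. There is one zero in the spectrum, matching the 1 component.

[0, 0.2679, 1, 2, 3, 3.7321]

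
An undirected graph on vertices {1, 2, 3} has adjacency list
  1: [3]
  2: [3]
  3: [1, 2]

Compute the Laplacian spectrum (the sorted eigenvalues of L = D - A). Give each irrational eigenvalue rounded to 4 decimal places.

[0, 1, 3]

With the vertex order [1, 2, 3], the degrees are [1, 1, 2], giving D = diag(1, 1, 2) and L = D - A. The multiplicity of 0 as a Laplacian eigenvalue equals the number of connected components.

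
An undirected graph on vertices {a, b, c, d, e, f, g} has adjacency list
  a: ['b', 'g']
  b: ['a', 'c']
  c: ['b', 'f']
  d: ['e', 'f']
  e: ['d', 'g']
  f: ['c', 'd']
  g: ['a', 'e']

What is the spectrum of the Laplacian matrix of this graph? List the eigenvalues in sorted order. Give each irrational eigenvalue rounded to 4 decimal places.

Each diagonal entry of L is the vertex degree and each off-diagonal entry is -1 where an edge is present, 0 otherwise; in the order [a, b, c, d, e, f, g] the diagonal is [2, 2, 2, 2, 2, 2, 2]. Since every row of L sums to 0, the all-ones vector is in the kernel and 0 is an eigenvalue. The single zero eigenvalue shows the graph is connected. The largest eigenvalue, 3.8019, is at most the vertex count 7.

[0, 0.7530, 0.7530, 2.4450, 2.4450, 3.8019, 3.8019]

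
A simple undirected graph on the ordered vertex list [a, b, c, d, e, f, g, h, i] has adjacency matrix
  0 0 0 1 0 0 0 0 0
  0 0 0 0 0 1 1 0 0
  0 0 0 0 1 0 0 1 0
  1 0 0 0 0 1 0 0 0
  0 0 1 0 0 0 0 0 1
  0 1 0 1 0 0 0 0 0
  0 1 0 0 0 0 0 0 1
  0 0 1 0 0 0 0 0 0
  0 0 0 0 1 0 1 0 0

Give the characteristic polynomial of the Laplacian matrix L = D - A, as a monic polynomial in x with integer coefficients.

Each diagonal entry of L is the vertex degree and each off-diagonal entry is -1 where an edge is present, 0 otherwise; in the order [a, b, c, d, e, f, g, h, i] the diagonal is [1, 2, 2, 2, 2, 2, 2, 1, 2]. Computing det(xI - L) by cofactor expansion (or equivalently via sum-over-permutations) gives x^9 - 16x^8 + 105x^7 - 364x^6 + 715x^5 - 792x^4 + 462x^3 - 120x^2 + 9x. The coefficient of x^8 equals -trace(L) = -16, matching the sum of degrees. The largest eigenvalue, 3.8794, is at most the vertex count 9. There is one zero in the spectrum, matching the 1 component.

x^9 - 16x^8 + 105x^7 - 364x^6 + 715x^5 - 792x^4 + 462x^3 - 120x^2 + 9x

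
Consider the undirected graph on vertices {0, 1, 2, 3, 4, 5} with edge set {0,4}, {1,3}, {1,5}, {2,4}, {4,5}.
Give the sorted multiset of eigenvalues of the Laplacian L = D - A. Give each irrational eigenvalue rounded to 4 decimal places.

With the vertex order [0, 1, 2, 3, 4, 5], the degrees are [1, 2, 1, 1, 3, 2], giving D = diag(1, 2, 1, 1, 3, 2) and L = D - A. The multiplicity of 0 as a Laplacian eigenvalue equals the number of connected components. The eigenvalues sum to 10, which equals trace(L) = 2|E|.

[0, 0.3249, 1, 1.4608, 3, 4.2143]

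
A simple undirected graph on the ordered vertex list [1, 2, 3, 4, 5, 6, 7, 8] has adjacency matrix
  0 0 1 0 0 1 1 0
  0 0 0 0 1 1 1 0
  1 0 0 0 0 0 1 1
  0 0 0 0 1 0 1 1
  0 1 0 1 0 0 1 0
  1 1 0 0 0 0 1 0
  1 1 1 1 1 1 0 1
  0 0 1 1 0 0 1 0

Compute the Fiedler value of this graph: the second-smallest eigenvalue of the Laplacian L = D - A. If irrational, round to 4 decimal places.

Reading degrees in the order [1, 2, 3, 4, 5, 6, 7, 8] gives [3, 3, 3, 3, 3, 3, 7, 3]; set D = diag(3, 3, 3, 3, 3, 3, 7, 3) and form L = D - A. The sorted Laplacian eigenvalues are [0, 1.7530, 1.7530, 3.4450, 3.4450, 4.8019, 4.8019, 8]; the algebraic connectivity is the second entry, 1.7530.

1.7530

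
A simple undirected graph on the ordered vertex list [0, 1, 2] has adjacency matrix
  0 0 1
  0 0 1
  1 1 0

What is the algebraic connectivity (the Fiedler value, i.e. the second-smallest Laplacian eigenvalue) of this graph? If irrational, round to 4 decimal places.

Each diagonal entry of L is the vertex degree and each off-diagonal entry is -1 where an edge is present, 0 otherwise; in the order [0, 1, 2] the diagonal is [1, 1, 2]. Computing the eigenvalues of L and sorting gives [0, 1, 3]. The Fiedler value lambda_2 = 1 is strictly positive, so the graph is connected. The largest eigenvalue, 3, is at most the vertex count 3.

1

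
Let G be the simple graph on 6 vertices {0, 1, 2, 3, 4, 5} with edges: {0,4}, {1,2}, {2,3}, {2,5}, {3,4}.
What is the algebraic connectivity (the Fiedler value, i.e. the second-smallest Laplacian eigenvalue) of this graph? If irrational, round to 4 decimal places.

Each diagonal entry of L is the vertex degree and each off-diagonal entry is -1 where an edge is present, 0 otherwise; in the order [0, 1, 2, 3, 4, 5] the diagonal is [1, 1, 3, 2, 2, 1]. Computing the eigenvalues of L and sorting gives [0, 0.3249, 1, 1.4608, 3, 4.2143]. The Fiedler value lambda_2 = 0.3249 is strictly positive, so the graph is connected. The eigenvalues sum to 10, which equals trace(L) = 2|E|.

0.3249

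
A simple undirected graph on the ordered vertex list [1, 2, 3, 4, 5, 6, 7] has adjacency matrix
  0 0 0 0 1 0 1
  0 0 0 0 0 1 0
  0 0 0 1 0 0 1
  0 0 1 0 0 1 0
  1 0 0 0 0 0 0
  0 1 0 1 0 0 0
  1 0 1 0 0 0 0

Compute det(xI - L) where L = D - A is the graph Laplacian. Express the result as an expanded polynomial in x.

x^7 - 12x^6 + 55x^5 - 120x^4 + 126x^3 - 56x^2 + 7x

Reading degrees in the order [1, 2, 3, 4, 5, 6, 7] gives [2, 1, 2, 2, 1, 2, 2]; set D = diag(2, 1, 2, 2, 1, 2, 2) and form L = D - A. L has integer entries, so p(x) = det(xI - L) has integer coefficients. Expanding the determinant yields x^7 - 12x^6 + 55x^5 - 120x^4 + 126x^3 - 56x^2 + 7x. The coefficient of x^6 equals -trace(L) = -12, matching the sum of degrees. The largest eigenvalue, 3.8019, is at most the vertex count 7.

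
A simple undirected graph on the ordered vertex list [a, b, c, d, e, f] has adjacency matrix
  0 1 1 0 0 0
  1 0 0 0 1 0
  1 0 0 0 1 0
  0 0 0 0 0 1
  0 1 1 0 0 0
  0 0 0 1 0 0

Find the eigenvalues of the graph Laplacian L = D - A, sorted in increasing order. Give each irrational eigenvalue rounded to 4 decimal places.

With the vertex order [a, b, c, d, e, f], the degrees are [2, 2, 2, 1, 2, 1], giving D = diag(2, 2, 2, 1, 2, 1) and L = D - A. L is symmetric positive semidefinite, so every eigenvalue is real and nonnegative. The 2 zero eigenvalues correspond to the 2 connected components. The eigenvalues sum to 10, which equals trace(L) = 2|E|. There are 2 zeros in the spectrum, matching the 2 components.

[0, 0, 2, 2, 2, 4]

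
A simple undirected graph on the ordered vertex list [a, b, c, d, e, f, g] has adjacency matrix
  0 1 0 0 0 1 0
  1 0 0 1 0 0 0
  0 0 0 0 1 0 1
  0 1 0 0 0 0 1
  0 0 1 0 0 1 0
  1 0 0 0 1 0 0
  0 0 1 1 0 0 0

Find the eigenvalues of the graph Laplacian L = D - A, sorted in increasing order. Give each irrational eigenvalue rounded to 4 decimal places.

[0, 0.7530, 0.7530, 2.4450, 2.4450, 3.8019, 3.8019]

Reading degrees in the order [a, b, c, d, e, f, g] gives [2, 2, 2, 2, 2, 2, 2]; set D = diag(2, 2, 2, 2, 2, 2, 2) and form L = D - A. The multiplicity of 0 as a Laplacian eigenvalue equals the number of connected components. The eigenvalues sum to 14, which equals trace(L) = 2|E|.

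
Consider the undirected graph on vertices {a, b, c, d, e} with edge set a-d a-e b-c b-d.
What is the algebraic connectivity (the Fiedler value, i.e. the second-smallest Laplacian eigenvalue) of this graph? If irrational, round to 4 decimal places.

0.3820

Reading degrees in the order [a, b, c, d, e] gives [2, 2, 1, 2, 1]; set D = diag(2, 2, 1, 2, 1) and form L = D - A. The sorted Laplacian eigenvalues are [0, 0.3820, 1.3820, 2.6180, 3.6180]; the algebraic connectivity is the second entry, 0.3820.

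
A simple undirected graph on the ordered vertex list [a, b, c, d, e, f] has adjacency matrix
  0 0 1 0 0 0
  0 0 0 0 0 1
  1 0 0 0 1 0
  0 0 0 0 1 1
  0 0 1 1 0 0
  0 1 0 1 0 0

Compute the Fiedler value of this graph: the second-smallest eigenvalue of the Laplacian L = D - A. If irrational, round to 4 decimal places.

0.2679

With the vertex order [a, b, c, d, e, f], the degrees are [1, 1, 2, 2, 2, 2], giving D = diag(1, 1, 2, 2, 2, 2) and L = D - A. The smallest Laplacian eigenvalue is always 0. The next one, lambda_2 = 0.2679, measures how hard the graph is to disconnect: larger values mean better connectivity. The eigenvalues sum to 10, which equals trace(L) = 2|E|. By the matrix-tree theorem the graph has (1/6) * product of the nonzero eigenvalues = 1 spanning tree.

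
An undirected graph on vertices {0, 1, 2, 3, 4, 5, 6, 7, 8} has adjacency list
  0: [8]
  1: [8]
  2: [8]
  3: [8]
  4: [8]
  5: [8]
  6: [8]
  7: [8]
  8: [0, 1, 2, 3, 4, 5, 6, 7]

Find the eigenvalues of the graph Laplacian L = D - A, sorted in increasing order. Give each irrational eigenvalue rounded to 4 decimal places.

[0, 1, 1, 1, 1, 1, 1, 1, 9]

With the vertex order [0, 1, 2, 3, 4, 5, 6, 7, 8], the degrees are [1, 1, 1, 1, 1, 1, 1, 1, 8], giving D = diag(1, 1, 1, 1, 1, 1, 1, 1, 8) and L = D - A. The multiplicity of 0 as a Laplacian eigenvalue equals the number of connected components. The single zero eigenvalue shows the graph is connected. There is one zero in the spectrum, matching the 1 component.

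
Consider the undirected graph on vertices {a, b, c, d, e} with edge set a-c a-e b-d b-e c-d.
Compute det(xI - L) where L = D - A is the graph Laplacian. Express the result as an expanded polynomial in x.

x^5 - 10x^4 + 35x^3 - 50x^2 + 25x

With the vertex order [a, b, c, d, e], the degrees are [2, 2, 2, 2, 2], giving D = diag(2, 2, 2, 2, 2) and L = D - A. L has integer entries, so p(x) = det(xI - L) has integer coefficients. Expanding the determinant yields x^5 - 10x^4 + 35x^3 - 50x^2 + 25x. The coefficient of x^4 equals -trace(L) = -10, matching the sum of degrees. By the matrix-tree theorem the graph has (1/5) * product of the nonzero eigenvalues = 5 spanning trees. The eigenvalues sum to 10, which equals trace(L) = 2|E|.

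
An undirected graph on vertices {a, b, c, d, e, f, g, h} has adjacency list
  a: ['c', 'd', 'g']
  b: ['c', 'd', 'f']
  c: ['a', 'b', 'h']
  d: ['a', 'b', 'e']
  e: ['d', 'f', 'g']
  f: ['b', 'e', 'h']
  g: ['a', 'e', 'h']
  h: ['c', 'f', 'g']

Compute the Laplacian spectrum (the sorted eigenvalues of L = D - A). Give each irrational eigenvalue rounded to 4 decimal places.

Each diagonal entry of L is the vertex degree and each off-diagonal entry is -1 where an edge is present, 0 otherwise; in the order [a, b, c, d, e, f, g, h] the diagonal is [3, 3, 3, 3, 3, 3, 3, 3]. Since every row of L sums to 0, the all-ones vector is in the kernel and 0 is an eigenvalue. There is one zero in the spectrum, matching the 1 component.

[0, 2, 2, 2, 4, 4, 4, 6]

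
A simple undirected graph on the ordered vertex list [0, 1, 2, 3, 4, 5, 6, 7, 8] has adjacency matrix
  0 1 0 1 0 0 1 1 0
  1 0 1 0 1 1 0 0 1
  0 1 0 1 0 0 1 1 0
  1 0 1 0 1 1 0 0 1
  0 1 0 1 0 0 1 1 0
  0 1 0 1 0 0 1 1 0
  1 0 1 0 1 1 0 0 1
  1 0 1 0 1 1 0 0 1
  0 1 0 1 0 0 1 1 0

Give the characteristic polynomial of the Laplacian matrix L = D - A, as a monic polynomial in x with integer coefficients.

x^9 - 40x^8 + 690x^7 - 6720x^6 + 40485x^5 - 154704x^4 + 366560x^3 - 492800x^2 + 288000x

With the vertex order [0, 1, 2, 3, 4, 5, 6, 7, 8], the degrees are [4, 5, 4, 5, 4, 4, 5, 5, 4], giving D = diag(4, 5, 4, 5, 4, 4, 5, 5, 4) and L = D - A. L has integer entries, so p(x) = det(xI - L) has integer coefficients. Expanding the determinant yields x^9 - 40x^8 + 690x^7 - 6720x^6 + 40485x^5 - 154704x^4 + 366560x^3 - 492800x^2 + 288000x. The constant term is 0 because L is singular (the all-ones vector lies in its kernel). The eigenvalues sum to 40, which equals trace(L) = 2|E|.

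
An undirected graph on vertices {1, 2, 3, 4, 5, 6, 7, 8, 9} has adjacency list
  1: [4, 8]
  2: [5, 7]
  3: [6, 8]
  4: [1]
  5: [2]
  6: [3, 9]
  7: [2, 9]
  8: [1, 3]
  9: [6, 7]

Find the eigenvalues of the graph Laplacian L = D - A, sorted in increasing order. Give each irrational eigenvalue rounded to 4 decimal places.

[0, 0.1206, 0.4679, 1, 1.6527, 2.3473, 3, 3.5321, 3.8794]

Reading degrees in the order [1, 2, 3, 4, 5, 6, 7, 8, 9] gives [2, 2, 2, 1, 1, 2, 2, 2, 2]; set D = diag(2, 2, 2, 1, 1, 2, 2, 2, 2) and form L = D - A. Diagonalising L (or applying a numerical eigensolver to the 9x9 matrix) gives the spectrum above. The single zero eigenvalue shows the graph is connected. There is one zero in the spectrum, matching the 1 component.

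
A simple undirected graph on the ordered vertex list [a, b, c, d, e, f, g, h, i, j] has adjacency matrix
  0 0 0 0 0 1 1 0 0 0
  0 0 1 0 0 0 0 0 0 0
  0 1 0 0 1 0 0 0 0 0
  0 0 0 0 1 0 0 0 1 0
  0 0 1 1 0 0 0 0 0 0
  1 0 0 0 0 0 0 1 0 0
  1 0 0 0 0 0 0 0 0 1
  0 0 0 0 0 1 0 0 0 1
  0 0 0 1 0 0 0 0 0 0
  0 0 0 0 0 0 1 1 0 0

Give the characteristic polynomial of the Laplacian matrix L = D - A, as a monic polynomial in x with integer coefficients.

Reading degrees in the order [a, b, c, d, e, f, g, h, i, j] gives [2, 1, 2, 2, 2, 2, 2, 2, 1, 2]; set D = diag(2, 1, 2, 2, 2, 2, 2, 2, 1, 2) and form L = D - A. Computing det(xI - L) by cofactor expansion (or equivalently via sum-over-permutations) gives x^10 - 18x^9 + 136x^8 - 560x^7 + 1365x^6 - 2000x^5 + 1700x^4 - 750x^3 + 125x^2. The coefficient of x^9 equals -trace(L) = -18, matching the sum of degrees. There are 2 zeros in the spectrum, matching the 2 components. The eigenvalues sum to 18, which equals trace(L) = 2|E|.

x^10 - 18x^9 + 136x^8 - 560x^7 + 1365x^6 - 2000x^5 + 1700x^4 - 750x^3 + 125x^2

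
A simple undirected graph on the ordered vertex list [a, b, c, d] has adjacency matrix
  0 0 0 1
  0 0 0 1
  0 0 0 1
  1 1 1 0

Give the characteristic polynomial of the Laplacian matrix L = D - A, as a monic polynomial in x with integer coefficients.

Reading degrees in the order [a, b, c, d] gives [1, 1, 1, 3]; set D = diag(1, 1, 1, 3) and form L = D - A. L has integer entries, so p(x) = det(xI - L) has integer coefficients. Expanding the determinant yields x^4 - 6x^3 + 9x^2 - 4x. Since p(0) = det(-L) = 0, x divides p(x). There is one zero in the spectrum, matching the 1 component.

x^4 - 6x^3 + 9x^2 - 4x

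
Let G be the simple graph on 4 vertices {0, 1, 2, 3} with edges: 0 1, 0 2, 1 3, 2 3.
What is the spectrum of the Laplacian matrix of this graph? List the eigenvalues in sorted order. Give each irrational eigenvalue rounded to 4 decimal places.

[0, 2, 2, 4]

Reading degrees in the order [0, 1, 2, 3] gives [2, 2, 2, 2]; set D = diag(2, 2, 2, 2) and form L = D - A. Since every row of L sums to 0, the all-ones vector is in the kernel and 0 is an eigenvalue. The single zero eigenvalue shows the graph is connected. The largest eigenvalue, 4, is at most the vertex count 4.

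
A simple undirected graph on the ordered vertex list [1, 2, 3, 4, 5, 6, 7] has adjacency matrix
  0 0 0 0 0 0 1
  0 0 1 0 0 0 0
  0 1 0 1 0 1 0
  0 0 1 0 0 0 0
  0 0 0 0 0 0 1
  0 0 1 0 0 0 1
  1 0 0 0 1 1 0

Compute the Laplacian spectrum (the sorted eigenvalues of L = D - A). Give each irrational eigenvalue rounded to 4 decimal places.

[0, 0.2679, 1, 1, 1.5858, 3.7321, 4.4142]

Reading degrees in the order [1, 2, 3, 4, 5, 6, 7] gives [1, 1, 3, 1, 1, 2, 3]; set D = diag(1, 1, 3, 1, 1, 2, 3) and form L = D - A. Diagonalising L (or applying a numerical eigensolver to the 7x7 matrix) gives the spectrum above. The single zero eigenvalue shows the graph is connected.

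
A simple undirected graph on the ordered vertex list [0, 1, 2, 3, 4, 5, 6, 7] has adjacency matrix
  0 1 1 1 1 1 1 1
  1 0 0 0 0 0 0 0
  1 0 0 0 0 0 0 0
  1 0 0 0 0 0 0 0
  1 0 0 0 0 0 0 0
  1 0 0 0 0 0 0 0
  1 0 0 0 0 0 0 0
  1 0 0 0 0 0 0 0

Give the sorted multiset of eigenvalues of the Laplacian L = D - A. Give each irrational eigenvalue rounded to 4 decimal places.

[0, 1, 1, 1, 1, 1, 1, 8]

Reading degrees in the order [0, 1, 2, 3, 4, 5, 6, 7] gives [7, 1, 1, 1, 1, 1, 1, 1]; set D = diag(7, 1, 1, 1, 1, 1, 1, 1) and form L = D - A. The multiplicity of 0 as a Laplacian eigenvalue equals the number of connected components. By the matrix-tree theorem the graph has (1/8) * product of the nonzero eigenvalues = 1 spanning tree. The eigenvalues sum to 14, which equals trace(L) = 2|E|.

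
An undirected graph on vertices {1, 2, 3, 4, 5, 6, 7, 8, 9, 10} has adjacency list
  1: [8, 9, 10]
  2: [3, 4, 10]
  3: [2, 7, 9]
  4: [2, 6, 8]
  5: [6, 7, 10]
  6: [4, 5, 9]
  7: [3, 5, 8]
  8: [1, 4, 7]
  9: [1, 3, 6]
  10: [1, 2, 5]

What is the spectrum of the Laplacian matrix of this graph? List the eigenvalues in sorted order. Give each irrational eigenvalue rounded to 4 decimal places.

With the vertex order [1, 2, 3, 4, 5, 6, 7, 8, 9, 10], the degrees are [3, 3, 3, 3, 3, 3, 3, 3, 3, 3], giving D = diag(3, 3, 3, 3, 3, 3, 3, 3, 3, 3) and L = D - A. L is symmetric positive semidefinite, so every eigenvalue is real and nonnegative. The largest eigenvalue, 5, is at most the vertex count 10.

[0, 2, 2, 2, 2, 2, 5, 5, 5, 5]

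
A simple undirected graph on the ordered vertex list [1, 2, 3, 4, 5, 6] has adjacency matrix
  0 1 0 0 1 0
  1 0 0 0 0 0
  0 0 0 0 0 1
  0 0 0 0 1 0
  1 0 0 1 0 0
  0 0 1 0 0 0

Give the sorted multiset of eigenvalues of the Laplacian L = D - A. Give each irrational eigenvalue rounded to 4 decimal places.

Each diagonal entry of L is the vertex degree and each off-diagonal entry is -1 where an edge is present, 0 otherwise; in the order [1, 2, 3, 4, 5, 6] the diagonal is [2, 1, 1, 1, 2, 1]. Diagonalising L (or applying a numerical eigensolver to the 6x6 matrix) gives the spectrum above. The 2 zero eigenvalues correspond to the 2 connected components.

[0, 0, 0.5858, 2, 2, 3.4142]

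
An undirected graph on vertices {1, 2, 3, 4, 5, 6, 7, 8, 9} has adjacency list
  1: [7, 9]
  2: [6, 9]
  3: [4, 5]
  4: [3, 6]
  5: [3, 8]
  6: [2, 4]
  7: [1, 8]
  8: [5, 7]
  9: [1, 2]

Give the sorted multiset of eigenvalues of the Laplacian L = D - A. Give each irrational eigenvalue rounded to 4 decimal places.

With the vertex order [1, 2, 3, 4, 5, 6, 7, 8, 9], the degrees are [2, 2, 2, 2, 2, 2, 2, 2, 2], giving D = diag(2, 2, 2, 2, 2, 2, 2, 2, 2) and L = D - A. Diagonalising L (or applying a numerical eigensolver to the 9x9 matrix) gives the spectrum above. There is one zero in the spectrum, matching the 1 component.

[0, 0.4679, 0.4679, 1.6527, 1.6527, 3, 3, 3.8794, 3.8794]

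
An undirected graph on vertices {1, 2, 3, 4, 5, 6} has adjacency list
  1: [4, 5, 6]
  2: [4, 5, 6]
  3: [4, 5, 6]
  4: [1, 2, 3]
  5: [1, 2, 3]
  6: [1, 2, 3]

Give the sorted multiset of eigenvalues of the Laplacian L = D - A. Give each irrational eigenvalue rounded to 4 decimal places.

Each diagonal entry of L is the vertex degree and each off-diagonal entry is -1 where an edge is present, 0 otherwise; in the order [1, 2, 3, 4, 5, 6] the diagonal is [3, 3, 3, 3, 3, 3]. Since every row of L sums to 0, the all-ones vector is in the kernel and 0 is an eigenvalue. There is one zero in the spectrum, matching the 1 component.

[0, 3, 3, 3, 3, 6]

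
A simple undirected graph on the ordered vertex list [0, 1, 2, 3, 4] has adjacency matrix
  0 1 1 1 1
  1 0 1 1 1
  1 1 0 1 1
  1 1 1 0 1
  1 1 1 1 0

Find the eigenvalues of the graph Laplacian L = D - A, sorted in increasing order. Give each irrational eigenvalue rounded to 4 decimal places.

With the vertex order [0, 1, 2, 3, 4], the degrees are [4, 4, 4, 4, 4], giving D = diag(4, 4, 4, 4, 4) and L = D - A. The multiplicity of 0 as a Laplacian eigenvalue equals the number of connected components. There is one zero in the spectrum, matching the 1 component.

[0, 5, 5, 5, 5]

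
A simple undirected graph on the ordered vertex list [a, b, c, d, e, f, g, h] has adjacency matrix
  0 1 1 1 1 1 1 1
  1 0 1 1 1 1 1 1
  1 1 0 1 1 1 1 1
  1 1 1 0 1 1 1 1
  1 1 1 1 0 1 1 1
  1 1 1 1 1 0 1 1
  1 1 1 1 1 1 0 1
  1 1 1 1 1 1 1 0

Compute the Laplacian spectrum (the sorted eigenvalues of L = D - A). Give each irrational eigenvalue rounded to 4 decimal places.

[0, 8, 8, 8, 8, 8, 8, 8]

Each diagonal entry of L is the vertex degree and each off-diagonal entry is -1 where an edge is present, 0 otherwise; in the order [a, b, c, d, e, f, g, h] the diagonal is [7, 7, 7, 7, 7, 7, 7, 7]. The multiplicity of 0 as a Laplacian eigenvalue equals the number of connected components. By the matrix-tree theorem the graph has (1/8) * product of the nonzero eigenvalues = 262144 spanning trees. The eigenvalues sum to 56, which equals trace(L) = 2|E|.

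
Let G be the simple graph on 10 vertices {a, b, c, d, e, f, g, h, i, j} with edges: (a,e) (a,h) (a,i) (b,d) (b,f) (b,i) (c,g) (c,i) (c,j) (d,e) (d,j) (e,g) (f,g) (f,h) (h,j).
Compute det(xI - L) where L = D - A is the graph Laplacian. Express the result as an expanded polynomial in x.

With the vertex order [a, b, c, d, e, f, g, h, i, j], the degrees are [3, 3, 3, 3, 3, 3, 3, 3, 3, 3], giving D = diag(3, 3, 3, 3, 3, 3, 3, 3, 3, 3) and L = D - A. The eigenvalues of L are [0, 2, 2, 2, 2, 2, 5, 5, 5, 5]; the characteristic polynomial is the product of (x - lambda_i), which multiplies out to x^10 - 30x^9 + 390x^8 - 2880x^7 + 13305x^6 - 39882x^5 + 77640x^4 - 94800x^3 + 66000x^2 - 20000x. The constant term is 0 because L is singular (the all-ones vector lies in its kernel). The largest eigenvalue, 5, is at most the vertex count 10.

x^10 - 30x^9 + 390x^8 - 2880x^7 + 13305x^6 - 39882x^5 + 77640x^4 - 94800x^3 + 66000x^2 - 20000x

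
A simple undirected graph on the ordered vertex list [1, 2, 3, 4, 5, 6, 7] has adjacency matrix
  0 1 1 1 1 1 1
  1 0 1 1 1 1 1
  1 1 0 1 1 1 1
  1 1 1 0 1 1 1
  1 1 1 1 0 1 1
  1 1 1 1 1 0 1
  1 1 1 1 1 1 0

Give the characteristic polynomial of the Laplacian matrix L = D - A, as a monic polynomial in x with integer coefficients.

Each diagonal entry of L is the vertex degree and each off-diagonal entry is -1 where an edge is present, 0 otherwise; in the order [1, 2, 3, 4, 5, 6, 7] the diagonal is [6, 6, 6, 6, 6, 6, 6]. The eigenvalues of L are [0, 7, 7, 7, 7, 7, 7]; the characteristic polynomial is the product of (x - lambda_i), which multiplies out to x^7 - 42x^6 + 735x^5 - 6860x^4 + 36015x^3 - 100842x^2 + 117649x. Since p(0) = det(-L) = 0, x divides p(x). The largest eigenvalue, 7, is at most the vertex count 7.

x^7 - 42x^6 + 735x^5 - 6860x^4 + 36015x^3 - 100842x^2 + 117649x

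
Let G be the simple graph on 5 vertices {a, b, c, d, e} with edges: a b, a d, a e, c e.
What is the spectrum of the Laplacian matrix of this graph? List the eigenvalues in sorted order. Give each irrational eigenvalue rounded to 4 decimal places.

[0, 0.5188, 1, 2.3111, 4.1701]

Each diagonal entry of L is the vertex degree and each off-diagonal entry is -1 where an edge is present, 0 otherwise; in the order [a, b, c, d, e] the diagonal is [3, 1, 1, 1, 2]. L is symmetric positive semidefinite, so every eigenvalue is real and nonnegative. The single zero eigenvalue shows the graph is connected. The largest eigenvalue, 4.1701, is at most the vertex count 5. There is one zero in the spectrum, matching the 1 component.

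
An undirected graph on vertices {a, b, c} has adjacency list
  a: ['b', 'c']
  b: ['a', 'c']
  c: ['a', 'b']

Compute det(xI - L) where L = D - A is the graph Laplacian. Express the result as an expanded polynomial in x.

Each diagonal entry of L is the vertex degree and each off-diagonal entry is -1 where an edge is present, 0 otherwise; in the order [a, b, c] the diagonal is [2, 2, 2]. L has integer entries, so p(x) = det(xI - L) has integer coefficients. Expanding the determinant yields x^3 - 6x^2 + 9x. The coefficient of x^2 equals -trace(L) = -6, matching the sum of degrees.

x^3 - 6x^2 + 9x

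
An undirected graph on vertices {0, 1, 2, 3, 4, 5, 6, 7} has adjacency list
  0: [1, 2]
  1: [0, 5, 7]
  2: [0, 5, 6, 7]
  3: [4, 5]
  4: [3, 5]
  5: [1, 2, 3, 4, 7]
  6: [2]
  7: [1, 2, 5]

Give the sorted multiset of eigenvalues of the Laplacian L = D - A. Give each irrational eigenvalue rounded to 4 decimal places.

[0, 0.6718, 1.0836, 2.3173, 3, 3.5869, 5.0236, 6.3168]

Reading degrees in the order [0, 1, 2, 3, 4, 5, 6, 7] gives [2, 3, 4, 2, 2, 5, 1, 3]; set D = diag(2, 3, 4, 2, 2, 5, 1, 3) and form L = D - A. L is symmetric positive semidefinite, so every eigenvalue is real and nonnegative. There is one zero in the spectrum, matching the 1 component.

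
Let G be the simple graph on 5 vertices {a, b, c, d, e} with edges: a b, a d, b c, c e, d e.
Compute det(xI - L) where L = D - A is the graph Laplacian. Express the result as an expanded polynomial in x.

Reading degrees in the order [a, b, c, d, e] gives [2, 2, 2, 2, 2]; set D = diag(2, 2, 2, 2, 2) and form L = D - A. L has integer entries, so p(x) = det(xI - L) has integer coefficients. Expanding the determinant yields x^5 - 10x^4 + 35x^3 - 50x^2 + 25x. The coefficient of x^4 equals -trace(L) = -10, matching the sum of degrees. The largest eigenvalue, 3.6180, is at most the vertex count 5.

x^5 - 10x^4 + 35x^3 - 50x^2 + 25x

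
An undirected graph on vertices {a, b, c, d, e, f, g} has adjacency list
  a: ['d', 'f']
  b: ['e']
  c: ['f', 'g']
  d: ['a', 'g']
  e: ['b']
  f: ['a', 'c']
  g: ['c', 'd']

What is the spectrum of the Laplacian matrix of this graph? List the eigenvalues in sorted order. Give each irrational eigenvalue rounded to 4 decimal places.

[0, 0, 1.3820, 1.3820, 2, 3.6180, 3.6180]

With the vertex order [a, b, c, d, e, f, g], the degrees are [2, 1, 2, 2, 1, 2, 2], giving D = diag(2, 1, 2, 2, 1, 2, 2) and L = D - A. The multiplicity of 0 as a Laplacian eigenvalue equals the number of connected components. The 2 zero eigenvalues correspond to the 2 connected components. The eigenvalues sum to 12, which equals trace(L) = 2|E|.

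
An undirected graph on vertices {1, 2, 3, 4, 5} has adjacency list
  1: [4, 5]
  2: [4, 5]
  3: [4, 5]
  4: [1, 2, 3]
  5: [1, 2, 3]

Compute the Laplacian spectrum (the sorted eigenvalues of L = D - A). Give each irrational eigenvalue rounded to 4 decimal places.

[0, 2, 2, 3, 5]

Reading degrees in the order [1, 2, 3, 4, 5] gives [2, 2, 2, 3, 3]; set D = diag(2, 2, 2, 3, 3) and form L = D - A. L is symmetric positive semidefinite, so every eigenvalue is real and nonnegative. By the matrix-tree theorem the graph has (1/5) * product of the nonzero eigenvalues = 12 spanning trees.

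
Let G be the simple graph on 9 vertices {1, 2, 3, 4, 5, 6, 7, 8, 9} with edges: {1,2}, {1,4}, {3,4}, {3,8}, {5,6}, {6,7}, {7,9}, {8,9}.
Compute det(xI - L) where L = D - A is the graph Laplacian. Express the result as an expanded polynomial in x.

x^9 - 16x^8 + 105x^7 - 364x^6 + 715x^5 - 792x^4 + 462x^3 - 120x^2 + 9x

With the vertex order [1, 2, 3, 4, 5, 6, 7, 8, 9], the degrees are [2, 1, 2, 2, 1, 2, 2, 2, 2], giving D = diag(2, 1, 2, 2, 1, 2, 2, 2, 2) and L = D - A. Computing det(xI - L) by cofactor expansion (or equivalently via sum-over-permutations) gives x^9 - 16x^8 + 105x^7 - 364x^6 + 715x^5 - 792x^4 + 462x^3 - 120x^2 + 9x. The coefficient of x^8 equals -trace(L) = -16, matching the sum of degrees. By the matrix-tree theorem the graph has (1/9) * product of the nonzero eigenvalues = 1 spanning tree.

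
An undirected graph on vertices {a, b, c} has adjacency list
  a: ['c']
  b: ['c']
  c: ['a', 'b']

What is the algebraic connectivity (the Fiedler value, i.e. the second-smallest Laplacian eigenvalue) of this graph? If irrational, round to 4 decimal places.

1

Reading degrees in the order [a, b, c] gives [1, 1, 2]; set D = diag(1, 1, 2) and form L = D - A. The sorted Laplacian eigenvalues are [0, 1, 3]; the algebraic connectivity is the second entry, 1. The eigenvalues sum to 4, which equals trace(L) = 2|E|.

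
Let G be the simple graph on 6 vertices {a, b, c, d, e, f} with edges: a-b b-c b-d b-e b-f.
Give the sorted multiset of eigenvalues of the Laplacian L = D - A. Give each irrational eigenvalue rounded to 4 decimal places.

With the vertex order [a, b, c, d, e, f], the degrees are [1, 5, 1, 1, 1, 1], giving D = diag(1, 5, 1, 1, 1, 1) and L = D - A. L is symmetric positive semidefinite, so every eigenvalue is real and nonnegative. The single zero eigenvalue shows the graph is connected.

[0, 1, 1, 1, 1, 6]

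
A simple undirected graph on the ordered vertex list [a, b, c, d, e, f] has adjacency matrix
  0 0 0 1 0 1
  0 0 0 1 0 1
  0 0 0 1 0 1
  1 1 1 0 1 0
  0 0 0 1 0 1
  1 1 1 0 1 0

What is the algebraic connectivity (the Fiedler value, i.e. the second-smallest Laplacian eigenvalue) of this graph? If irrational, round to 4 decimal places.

Reading degrees in the order [a, b, c, d, e, f] gives [2, 2, 2, 4, 2, 4]; set D = diag(2, 2, 2, 4, 2, 4) and form L = D - A. The smallest Laplacian eigenvalue is always 0. The next one, lambda_2 = 2, measures how hard the graph is to disconnect: larger values mean better connectivity. There is one zero in the spectrum, matching the 1 component.

2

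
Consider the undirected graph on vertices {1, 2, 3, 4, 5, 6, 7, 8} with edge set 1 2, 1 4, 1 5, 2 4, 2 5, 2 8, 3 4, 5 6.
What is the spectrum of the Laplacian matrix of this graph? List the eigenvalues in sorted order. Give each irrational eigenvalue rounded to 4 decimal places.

Each diagonal entry of L is the vertex degree and each off-diagonal entry is -1 where an edge is present, 0 otherwise; in the order [1, 2, 3, 4, 5, 6, 7, 8] the diagonal is [3, 4, 1, 3, 3, 1, 0, 1]. Since every row of L sums to 0, the all-ones vector is in the kernel and 0 is an eigenvalue. The 2 zero eigenvalues correspond to the 2 connected components. The eigenvalues sum to 16, which equals trace(L) = 2|E|.

[0, 0, 0.5858, 0.7639, 1.5858, 3.4142, 4.4142, 5.2361]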